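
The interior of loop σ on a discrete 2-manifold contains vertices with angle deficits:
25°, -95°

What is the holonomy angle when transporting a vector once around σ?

Holonomy = total enclosed curvature = 25° + (-95°) = -70°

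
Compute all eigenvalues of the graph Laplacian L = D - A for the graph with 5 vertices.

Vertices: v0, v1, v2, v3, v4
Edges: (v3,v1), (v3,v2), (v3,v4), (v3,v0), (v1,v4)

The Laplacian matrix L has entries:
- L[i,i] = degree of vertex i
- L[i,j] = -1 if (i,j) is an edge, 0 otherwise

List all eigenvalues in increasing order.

Degrees: deg(v0) = 1, deg(v1) = 2, deg(v2) = 1, deg(v3) = 4, deg(v4) = 2.
L = D − A with rows/columns ordered (v0, v1, v2, v3, v4):
  [ 1,  0,  0, -1,  0]
  [ 0,  2,  0, -1, -1]
  [ 0,  0,  1, -1,  0]
  [-1, -1, -1,  4, -1]
  [ 0, -1,  0, -1,  2]
Characteristic polynomial: det(λI − L) = λ(λ − 1)²(λ − 3)(λ − 5).
Roots: λ = 0; (λ − 1) = 0 ⇒ λ = 1 (multiplicity 2); (λ − 3) = 0 ⇒ λ = 3; (λ − 5) = 0 ⇒ λ = 5.
(Check: the roots sum (with multiplicity) to 10, matching trace L = Σdeg = 2·5 = 10.)
Laplacian eigenvalues (increasing order): [0.0, 1.0, 1.0, 3.0, 5.0]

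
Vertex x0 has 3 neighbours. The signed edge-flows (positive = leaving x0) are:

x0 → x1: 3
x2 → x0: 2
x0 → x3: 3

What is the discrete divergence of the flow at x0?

Divergence = sum of outgoing flows = 3 + (-2) + 3 = 4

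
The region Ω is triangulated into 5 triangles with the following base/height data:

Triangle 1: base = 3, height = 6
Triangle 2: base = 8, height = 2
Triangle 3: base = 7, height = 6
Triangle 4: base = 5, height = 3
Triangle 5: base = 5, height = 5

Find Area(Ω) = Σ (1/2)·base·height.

(1/2)×3×6 + (1/2)×8×2 + (1/2)×7×6 + (1/2)×5×3 + (1/2)×5×5 = 58.0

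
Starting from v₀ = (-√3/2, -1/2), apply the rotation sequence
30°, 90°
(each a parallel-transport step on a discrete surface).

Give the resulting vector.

Total rotation: 30° + 90° = 120°. Final vector: (0.8660, -0.5000)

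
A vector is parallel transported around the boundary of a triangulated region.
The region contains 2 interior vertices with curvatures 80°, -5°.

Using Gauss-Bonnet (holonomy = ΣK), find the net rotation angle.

Holonomy = total enclosed curvature = 80° + (-5°) = 75°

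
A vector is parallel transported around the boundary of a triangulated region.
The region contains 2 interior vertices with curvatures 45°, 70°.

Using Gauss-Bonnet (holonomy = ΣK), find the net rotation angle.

Holonomy = total enclosed curvature = 45° + 70° = 115°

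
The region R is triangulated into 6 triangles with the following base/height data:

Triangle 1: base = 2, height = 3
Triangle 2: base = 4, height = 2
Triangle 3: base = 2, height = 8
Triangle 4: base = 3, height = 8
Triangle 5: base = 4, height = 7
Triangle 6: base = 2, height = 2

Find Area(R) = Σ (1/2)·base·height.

(1/2)×2×3 + (1/2)×4×2 + (1/2)×2×8 + (1/2)×3×8 + (1/2)×4×7 + (1/2)×2×2 = 43.0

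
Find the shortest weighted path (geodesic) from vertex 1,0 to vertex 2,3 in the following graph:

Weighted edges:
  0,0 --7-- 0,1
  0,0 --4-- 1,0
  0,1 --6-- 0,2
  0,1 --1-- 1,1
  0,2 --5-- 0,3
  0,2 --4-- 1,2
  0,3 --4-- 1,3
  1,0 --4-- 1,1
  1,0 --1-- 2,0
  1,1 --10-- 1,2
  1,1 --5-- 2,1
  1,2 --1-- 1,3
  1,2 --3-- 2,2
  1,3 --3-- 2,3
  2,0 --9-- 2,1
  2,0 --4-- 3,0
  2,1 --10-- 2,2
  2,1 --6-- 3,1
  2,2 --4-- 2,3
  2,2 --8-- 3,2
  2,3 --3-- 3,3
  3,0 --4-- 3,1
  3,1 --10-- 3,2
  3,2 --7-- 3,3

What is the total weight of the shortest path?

Shortest path: 1,0 → 1,1 → 1,2 → 1,3 → 2,3, total weight = 18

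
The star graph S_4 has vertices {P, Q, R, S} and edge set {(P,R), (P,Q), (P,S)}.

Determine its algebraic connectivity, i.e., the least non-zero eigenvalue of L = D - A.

The star S_4 is the complete bipartite graph K_{1,3} (one hub of degree 3, 3 leaves of degree 1). The Laplacian spectrum of K_{p,q} is 0, p (multiplicity q−1), q (multiplicity p−1), p+q. With p = 1, q = 3: 0 once, 1 with multiplicity 2, and 4 once. (Check: trace L = sum of degrees = 6 = 2·1 + 4.)
Laplacian eigenvalues: [0.0, 1.0, 1.0, 4.0]. Algebraic connectivity (smallest non-zero eigenvalue) = 1.0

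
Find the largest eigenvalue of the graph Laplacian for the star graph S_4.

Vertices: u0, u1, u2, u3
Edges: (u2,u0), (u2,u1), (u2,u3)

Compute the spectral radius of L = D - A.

The star S_4 is the complete bipartite graph K_{1,3} (one hub of degree 3, 3 leaves of degree 1). The Laplacian spectrum of K_{p,q} is 0, p (multiplicity q−1), q (multiplicity p−1), p+q. With p = 1, q = 3: 0 once, 1 with multiplicity 2, and 4 once. (Check: trace L = sum of degrees = 6 = 2·1 + 4.)
Laplacian eigenvalues: [0.0, 1.0, 1.0, 4.0]. Largest eigenvalue (spectral radius) = 4.0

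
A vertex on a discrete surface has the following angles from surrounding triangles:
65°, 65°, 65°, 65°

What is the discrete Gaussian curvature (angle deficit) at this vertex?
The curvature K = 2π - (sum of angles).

Sum of angles = 260°. K = 360° - 260° = 100°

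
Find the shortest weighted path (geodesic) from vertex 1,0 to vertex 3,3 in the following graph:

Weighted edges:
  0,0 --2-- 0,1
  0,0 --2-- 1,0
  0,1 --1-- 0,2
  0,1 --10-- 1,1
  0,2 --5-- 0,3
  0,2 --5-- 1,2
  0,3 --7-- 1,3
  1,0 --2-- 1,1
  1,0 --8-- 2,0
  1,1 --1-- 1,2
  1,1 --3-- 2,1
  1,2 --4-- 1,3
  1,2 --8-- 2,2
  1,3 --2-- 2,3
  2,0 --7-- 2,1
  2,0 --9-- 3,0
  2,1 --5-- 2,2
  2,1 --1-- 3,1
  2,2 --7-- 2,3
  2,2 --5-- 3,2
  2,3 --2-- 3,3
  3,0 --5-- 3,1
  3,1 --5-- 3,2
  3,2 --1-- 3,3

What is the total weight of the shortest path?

Shortest path: 1,0 → 1,1 → 1,2 → 1,3 → 2,3 → 3,3, total weight = 11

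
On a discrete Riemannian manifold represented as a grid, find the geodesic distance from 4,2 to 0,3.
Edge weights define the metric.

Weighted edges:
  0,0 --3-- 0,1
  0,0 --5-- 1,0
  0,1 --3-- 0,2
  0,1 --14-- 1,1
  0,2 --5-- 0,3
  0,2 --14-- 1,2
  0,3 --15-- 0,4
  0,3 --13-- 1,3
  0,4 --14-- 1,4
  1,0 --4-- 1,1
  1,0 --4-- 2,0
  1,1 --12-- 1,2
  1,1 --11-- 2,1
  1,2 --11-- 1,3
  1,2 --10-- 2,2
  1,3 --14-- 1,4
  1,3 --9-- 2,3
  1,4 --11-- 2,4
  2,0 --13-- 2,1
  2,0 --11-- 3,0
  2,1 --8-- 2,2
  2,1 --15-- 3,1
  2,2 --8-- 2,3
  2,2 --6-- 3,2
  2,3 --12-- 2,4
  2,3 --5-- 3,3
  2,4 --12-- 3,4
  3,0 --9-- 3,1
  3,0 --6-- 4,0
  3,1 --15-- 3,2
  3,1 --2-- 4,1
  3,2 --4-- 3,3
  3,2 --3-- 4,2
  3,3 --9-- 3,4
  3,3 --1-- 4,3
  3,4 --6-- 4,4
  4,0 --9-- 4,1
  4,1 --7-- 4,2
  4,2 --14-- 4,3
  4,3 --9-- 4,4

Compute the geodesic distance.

Shortest path: 4,2 → 3,2 → 3,3 → 2,3 → 1,3 → 0,3, total weight = 34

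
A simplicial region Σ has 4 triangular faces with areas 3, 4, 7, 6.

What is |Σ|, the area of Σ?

3 + 4 + 7 + 6 = 20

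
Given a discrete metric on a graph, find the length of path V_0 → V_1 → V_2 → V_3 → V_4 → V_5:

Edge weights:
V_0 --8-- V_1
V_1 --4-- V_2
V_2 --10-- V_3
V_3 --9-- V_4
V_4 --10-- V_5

Arc length = 8 + 4 + 10 + 9 + 10 = 41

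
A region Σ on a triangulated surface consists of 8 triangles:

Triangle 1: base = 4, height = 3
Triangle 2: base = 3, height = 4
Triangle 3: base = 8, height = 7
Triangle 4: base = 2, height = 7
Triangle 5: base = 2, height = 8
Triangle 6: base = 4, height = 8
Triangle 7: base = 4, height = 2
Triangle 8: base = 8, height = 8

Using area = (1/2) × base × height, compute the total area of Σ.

(1/2)×4×3 + (1/2)×3×4 + (1/2)×8×7 + (1/2)×2×7 + (1/2)×2×8 + (1/2)×4×8 + (1/2)×4×2 + (1/2)×8×8 = 107.0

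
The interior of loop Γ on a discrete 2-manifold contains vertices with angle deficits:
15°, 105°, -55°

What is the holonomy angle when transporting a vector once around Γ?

Holonomy = total enclosed curvature = 15° + 105° + (-55°) = 65°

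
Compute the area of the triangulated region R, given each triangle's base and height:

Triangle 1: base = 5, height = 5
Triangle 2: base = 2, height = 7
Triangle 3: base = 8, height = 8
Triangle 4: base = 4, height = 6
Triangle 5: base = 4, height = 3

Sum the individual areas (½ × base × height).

(1/2)×5×5 + (1/2)×2×7 + (1/2)×8×8 + (1/2)×4×6 + (1/2)×4×3 = 69.5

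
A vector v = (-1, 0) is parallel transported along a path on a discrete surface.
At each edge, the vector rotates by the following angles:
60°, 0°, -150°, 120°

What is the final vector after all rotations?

Total rotation: 60° + 0° + (-150°) + 120° = 30°. Final vector: (-0.8660, -0.5000)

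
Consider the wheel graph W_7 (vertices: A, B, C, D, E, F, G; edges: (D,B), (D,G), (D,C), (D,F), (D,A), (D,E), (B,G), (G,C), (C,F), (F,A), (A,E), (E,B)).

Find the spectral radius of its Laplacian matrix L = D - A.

The wheel W_7 is the join K_1 ∨ C_6 (a hub joined to every vertex of a cycle of length 6). For a join G ∨ H (G on p vertices, H on q vertices) the Laplacian spectrum is 0, p+q, the eigenvalues of L(G) other than one 0 each shifted by +q, and the eigenvalues of L(H) other than one 0 each shifted by +p. With G = K_1 (p = 1, nothing left after dropping its 0) and H = C_6 (q = 6, eigenvalues 2 − 2cos(2πk/6), k = 0, …, 5; drop k = 0), the spectrum of W_7 is 0, 7, and 1 + (2 − 2cos(2πk/6)) = 3 − 2cos(2πk/6) for k = 1, …, 5:
k=1: 3 − 2cos(π/3) = 2.0; k=2: 3 − 2cos(2π/3) = 4.0; k=3: 3 − 2cos(π) = 5.0; k=4: 3 − 2cos(4π/3) = 4.0; k=5: 3 − 2cos(5π/3) = 2.0.
Laplacian eigenvalues: [0.0, 2.0, 2.0, 4.0, 4.0, 5.0, 7.0]. Largest eigenvalue (spectral radius) = 7.0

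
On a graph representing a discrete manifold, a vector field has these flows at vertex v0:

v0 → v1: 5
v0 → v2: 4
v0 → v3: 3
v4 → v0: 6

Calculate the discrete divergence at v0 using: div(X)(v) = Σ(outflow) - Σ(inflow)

Divergence = sum of outgoing flows = 5 + 4 + 3 + (-6) = 6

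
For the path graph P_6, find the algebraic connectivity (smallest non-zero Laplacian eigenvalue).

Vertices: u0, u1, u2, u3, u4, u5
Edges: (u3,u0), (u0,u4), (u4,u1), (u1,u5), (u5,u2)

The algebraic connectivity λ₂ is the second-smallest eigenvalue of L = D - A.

The path graph P_n has Laplacian eigenvalues λ_k = 2 − 2cos(kπ/n), k = 0, 1, …, n−1. Here n = 6:
k=0: 2 − 2cos(0) = 0.0; k=1: 2 − 2cos(π/6) = 0.2679; k=2: 2 − 2cos(π/3) = 1.0; k=3: 2 − 2cos(π/2) = 2.0; k=4: 2 − 2cos(2π/3) = 3.0; k=5: 2 − 2cos(5π/6) = 3.7321.
Laplacian eigenvalues: [0.0, 0.2679, 1.0, 2.0, 3.0, 3.7321]. Algebraic connectivity (smallest non-zero eigenvalue) = 0.2679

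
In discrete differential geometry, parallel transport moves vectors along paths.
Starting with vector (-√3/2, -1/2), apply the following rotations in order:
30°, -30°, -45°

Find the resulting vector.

Total rotation: 30° + (-30°) + (-45°) = -45°. Final vector: (-0.9659, 0.2588)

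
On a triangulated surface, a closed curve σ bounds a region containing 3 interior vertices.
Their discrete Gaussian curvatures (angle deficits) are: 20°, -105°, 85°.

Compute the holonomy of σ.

Holonomy = total enclosed curvature = 20° + (-105°) + 85° = 0°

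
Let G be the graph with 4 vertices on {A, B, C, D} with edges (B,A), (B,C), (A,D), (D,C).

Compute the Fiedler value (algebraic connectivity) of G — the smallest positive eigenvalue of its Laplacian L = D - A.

Degrees: deg(A) = 2, deg(B) = 2, deg(C) = 2, deg(D) = 2.
L = D − A with rows/columns ordered (A, B, C, D):
  [ 2, -1,  0, -1]
  [-1,  2, -1,  0]
  [ 0, -1,  2, -1]
  [-1,  0, -1,  2]
Characteristic polynomial: det(λI − L) = λ(λ − 2)²(λ − 4).
Roots: λ = 0; (λ − 2) = 0 ⇒ λ = 2 (multiplicity 2); (λ − 4) = 0 ⇒ λ = 4.
(Check: the roots sum (with multiplicity) to 8, matching trace L = Σdeg = 2·4 = 8.)
Laplacian eigenvalues: [0.0, 2.0, 2.0, 4.0]. Algebraic connectivity (smallest non-zero eigenvalue) = 2.0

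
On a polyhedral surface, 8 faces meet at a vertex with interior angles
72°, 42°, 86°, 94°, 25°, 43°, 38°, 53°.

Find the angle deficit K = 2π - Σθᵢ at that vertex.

Sum of angles = 453°. K = 360° - 453° = -93° = -31π/60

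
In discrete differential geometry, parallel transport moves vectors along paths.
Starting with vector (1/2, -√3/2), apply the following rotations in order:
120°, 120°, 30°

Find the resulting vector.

Total rotation: 120° + 120° + 30° = 270° ≡ -90° (mod 360°). Final vector: (-0.8660, -0.5000)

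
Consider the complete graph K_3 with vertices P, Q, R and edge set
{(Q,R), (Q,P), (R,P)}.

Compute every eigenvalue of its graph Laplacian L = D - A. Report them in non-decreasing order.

For the complete graph K_n, L = nI − J (J = all-ones matrix). J has eigenvalues n (once, eigenvector 𝟙) and 0 (multiplicity n−1), so L has eigenvalues 0 (once) and n (multiplicity n−1). Here n = 3: eigenvalue 0 once and 3 with multiplicity 2.
Laplacian eigenvalues (increasing order): [0.0, 3.0, 3.0]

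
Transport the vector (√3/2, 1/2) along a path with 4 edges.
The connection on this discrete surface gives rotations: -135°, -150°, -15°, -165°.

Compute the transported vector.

Total rotation: (-135°) + (-150°) + (-15°) + (-165°) = -465° ≡ -105° (mod 360°). Final vector: (0.2588, -0.9659)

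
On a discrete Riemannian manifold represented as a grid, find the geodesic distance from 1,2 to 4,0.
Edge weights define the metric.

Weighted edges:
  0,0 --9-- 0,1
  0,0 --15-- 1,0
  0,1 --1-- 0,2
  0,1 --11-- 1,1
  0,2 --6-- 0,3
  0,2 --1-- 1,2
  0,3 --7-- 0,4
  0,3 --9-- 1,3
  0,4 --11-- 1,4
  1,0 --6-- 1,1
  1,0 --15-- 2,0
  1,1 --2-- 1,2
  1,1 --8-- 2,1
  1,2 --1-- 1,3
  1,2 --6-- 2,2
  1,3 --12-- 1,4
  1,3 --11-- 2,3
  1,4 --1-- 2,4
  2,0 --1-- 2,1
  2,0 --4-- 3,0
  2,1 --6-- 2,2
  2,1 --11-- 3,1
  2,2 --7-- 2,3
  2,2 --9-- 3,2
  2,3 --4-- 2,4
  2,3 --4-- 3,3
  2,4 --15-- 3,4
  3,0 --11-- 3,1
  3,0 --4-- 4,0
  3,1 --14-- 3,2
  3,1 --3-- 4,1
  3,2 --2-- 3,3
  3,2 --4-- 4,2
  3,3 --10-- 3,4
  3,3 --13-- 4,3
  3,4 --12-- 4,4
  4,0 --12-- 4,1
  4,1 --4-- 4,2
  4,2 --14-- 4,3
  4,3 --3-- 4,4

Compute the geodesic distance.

Shortest path: 1,2 → 1,1 → 2,1 → 2,0 → 3,0 → 4,0, total weight = 19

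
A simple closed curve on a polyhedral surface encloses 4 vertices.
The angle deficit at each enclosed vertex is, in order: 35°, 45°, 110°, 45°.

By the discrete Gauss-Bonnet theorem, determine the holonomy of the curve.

Holonomy = total enclosed curvature = 35° + 45° + 110° + 45° = 235°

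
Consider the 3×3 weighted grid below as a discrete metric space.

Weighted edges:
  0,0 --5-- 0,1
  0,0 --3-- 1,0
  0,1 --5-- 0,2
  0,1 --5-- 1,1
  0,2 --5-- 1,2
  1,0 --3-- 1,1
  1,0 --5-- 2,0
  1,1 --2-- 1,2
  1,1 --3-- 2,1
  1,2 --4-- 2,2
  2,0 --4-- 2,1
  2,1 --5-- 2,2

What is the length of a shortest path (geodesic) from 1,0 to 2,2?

Shortest path: 1,0 → 1,1 → 1,2 → 2,2, total weight = 9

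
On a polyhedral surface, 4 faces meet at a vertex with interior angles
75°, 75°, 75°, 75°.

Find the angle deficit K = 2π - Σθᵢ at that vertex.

Sum of angles = 300°. K = 360° - 300° = 60° = π/3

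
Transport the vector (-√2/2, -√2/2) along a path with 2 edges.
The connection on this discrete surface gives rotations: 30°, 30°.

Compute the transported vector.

Total rotation: 30° + 30° = 60°. Final vector: (0.2588, -0.9659)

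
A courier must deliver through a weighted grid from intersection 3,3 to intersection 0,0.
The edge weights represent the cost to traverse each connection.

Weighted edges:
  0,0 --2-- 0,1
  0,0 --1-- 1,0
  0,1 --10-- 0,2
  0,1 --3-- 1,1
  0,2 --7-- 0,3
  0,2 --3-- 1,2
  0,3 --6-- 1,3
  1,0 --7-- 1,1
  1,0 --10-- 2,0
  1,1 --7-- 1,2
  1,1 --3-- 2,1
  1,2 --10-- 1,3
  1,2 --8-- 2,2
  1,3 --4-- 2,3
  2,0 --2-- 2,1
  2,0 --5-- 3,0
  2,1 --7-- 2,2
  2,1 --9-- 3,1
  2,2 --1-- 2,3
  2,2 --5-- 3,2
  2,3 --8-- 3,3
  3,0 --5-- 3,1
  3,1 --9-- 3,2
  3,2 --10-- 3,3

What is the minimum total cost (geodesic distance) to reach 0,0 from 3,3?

Shortest path: 3,3 → 2,3 → 2,2 → 2,1 → 1,1 → 0,1 → 0,0, total weight = 24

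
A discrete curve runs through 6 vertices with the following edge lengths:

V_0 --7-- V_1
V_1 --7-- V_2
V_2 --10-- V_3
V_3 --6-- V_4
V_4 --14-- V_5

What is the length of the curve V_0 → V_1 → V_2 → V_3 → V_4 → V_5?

Arc length = 7 + 7 + 10 + 6 + 14 = 44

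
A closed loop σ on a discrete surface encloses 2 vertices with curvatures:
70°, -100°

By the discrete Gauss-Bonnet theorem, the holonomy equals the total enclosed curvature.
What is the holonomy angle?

Holonomy = total enclosed curvature = 70° + (-100°) = -30°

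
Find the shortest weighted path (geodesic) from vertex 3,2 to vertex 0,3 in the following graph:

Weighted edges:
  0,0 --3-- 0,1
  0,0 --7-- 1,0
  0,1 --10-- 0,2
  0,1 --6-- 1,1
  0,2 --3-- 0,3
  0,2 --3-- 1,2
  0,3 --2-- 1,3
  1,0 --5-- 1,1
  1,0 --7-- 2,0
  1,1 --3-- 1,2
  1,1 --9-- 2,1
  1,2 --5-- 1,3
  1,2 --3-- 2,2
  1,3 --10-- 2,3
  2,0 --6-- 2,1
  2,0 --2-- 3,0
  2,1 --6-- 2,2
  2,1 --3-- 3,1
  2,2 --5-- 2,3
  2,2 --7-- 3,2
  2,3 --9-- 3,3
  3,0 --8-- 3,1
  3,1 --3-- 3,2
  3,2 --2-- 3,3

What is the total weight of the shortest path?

Shortest path: 3,2 → 2,2 → 1,2 → 0,2 → 0,3, total weight = 16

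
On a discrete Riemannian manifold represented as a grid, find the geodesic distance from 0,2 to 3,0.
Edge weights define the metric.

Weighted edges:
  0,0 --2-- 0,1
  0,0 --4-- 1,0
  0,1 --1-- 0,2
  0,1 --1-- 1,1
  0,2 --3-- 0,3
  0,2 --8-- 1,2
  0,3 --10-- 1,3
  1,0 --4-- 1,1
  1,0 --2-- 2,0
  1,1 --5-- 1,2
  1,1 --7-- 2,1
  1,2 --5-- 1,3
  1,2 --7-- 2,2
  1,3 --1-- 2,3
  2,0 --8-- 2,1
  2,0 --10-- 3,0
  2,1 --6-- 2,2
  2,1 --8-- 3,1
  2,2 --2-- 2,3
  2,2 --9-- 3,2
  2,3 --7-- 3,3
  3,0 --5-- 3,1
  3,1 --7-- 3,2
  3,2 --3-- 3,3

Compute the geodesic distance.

Shortest path: 0,2 → 0,1 → 1,1 → 1,0 → 2,0 → 3,0, total weight = 18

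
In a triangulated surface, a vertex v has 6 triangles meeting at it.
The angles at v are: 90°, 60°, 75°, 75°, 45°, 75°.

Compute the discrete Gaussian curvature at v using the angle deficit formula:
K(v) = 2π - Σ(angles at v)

Sum of angles = 420°. K = 360° - 420° = -60° = -π/3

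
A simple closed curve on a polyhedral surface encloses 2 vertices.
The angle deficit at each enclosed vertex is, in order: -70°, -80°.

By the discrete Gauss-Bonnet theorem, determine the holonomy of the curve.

Holonomy = total enclosed curvature = (-70°) + (-80°) = -150°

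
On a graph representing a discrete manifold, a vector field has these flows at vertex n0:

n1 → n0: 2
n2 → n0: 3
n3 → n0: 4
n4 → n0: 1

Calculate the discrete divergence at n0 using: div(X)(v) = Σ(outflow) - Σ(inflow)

Divergence = sum of outgoing flows = (-2) + (-3) + (-4) + (-1) = -10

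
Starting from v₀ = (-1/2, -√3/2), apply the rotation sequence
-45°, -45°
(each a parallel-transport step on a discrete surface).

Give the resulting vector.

Total rotation: (-45°) + (-45°) = -90°. Final vector: (-0.8660, 0.5000)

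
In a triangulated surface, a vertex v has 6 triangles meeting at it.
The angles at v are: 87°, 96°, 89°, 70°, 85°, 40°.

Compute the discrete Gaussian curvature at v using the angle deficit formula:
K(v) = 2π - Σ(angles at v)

Sum of angles = 467°. K = 360° - 467° = -107° = -107π/180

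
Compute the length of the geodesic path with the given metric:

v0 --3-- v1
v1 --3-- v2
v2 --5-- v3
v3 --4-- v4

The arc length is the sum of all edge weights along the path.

Arc length = 3 + 3 + 5 + 4 = 15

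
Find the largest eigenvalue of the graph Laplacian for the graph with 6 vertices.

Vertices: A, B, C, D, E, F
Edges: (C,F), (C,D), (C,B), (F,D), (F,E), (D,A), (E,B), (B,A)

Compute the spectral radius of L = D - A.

Degrees: deg(A) = 2, deg(B) = 3, deg(C) = 3, deg(D) = 3, deg(E) = 2, deg(F) = 3.
L = D − A with rows/columns ordered (A, B, C, D, E, F):
  [ 2, -1,  0, -1,  0,  0]
  [-1,  3, -1,  0, -1,  0]
  [ 0, -1,  3, -1,  0, -1]
  [-1,  0, -1,  3,  0, -1]
  [ 0, -1,  0,  0,  2, -1]
  [ 0,  0, -1, -1, -1,  3]
Characteristic polynomial: det(λI − L) = λ(λ² − 6λ + 7)(λ − 2)(λ − 3)(λ − 5).
Roots: λ = 0; (λ² − 6λ + 7) = 0 ⇒ λ = 3 ± √2 ≈ 1.5858, 4.4142; (λ − 2) = 0 ⇒ λ = 2; (λ − 3) = 0 ⇒ λ = 3; (λ − 5) = 0 ⇒ λ = 5.
(Check: the roots sum (with multiplicity) to 16, matching trace L = Σdeg = 2·8 = 16.)
Laplacian eigenvalues: [0.0, 1.5858, 2.0, 3.0, 4.4142, 5.0]. Largest eigenvalue (spectral radius) = 5.0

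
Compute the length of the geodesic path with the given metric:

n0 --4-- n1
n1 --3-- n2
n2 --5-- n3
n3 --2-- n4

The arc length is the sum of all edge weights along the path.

Arc length = 4 + 3 + 5 + 2 = 14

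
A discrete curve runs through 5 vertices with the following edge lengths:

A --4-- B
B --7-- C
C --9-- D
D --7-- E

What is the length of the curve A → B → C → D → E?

Arc length = 4 + 7 + 9 + 7 = 27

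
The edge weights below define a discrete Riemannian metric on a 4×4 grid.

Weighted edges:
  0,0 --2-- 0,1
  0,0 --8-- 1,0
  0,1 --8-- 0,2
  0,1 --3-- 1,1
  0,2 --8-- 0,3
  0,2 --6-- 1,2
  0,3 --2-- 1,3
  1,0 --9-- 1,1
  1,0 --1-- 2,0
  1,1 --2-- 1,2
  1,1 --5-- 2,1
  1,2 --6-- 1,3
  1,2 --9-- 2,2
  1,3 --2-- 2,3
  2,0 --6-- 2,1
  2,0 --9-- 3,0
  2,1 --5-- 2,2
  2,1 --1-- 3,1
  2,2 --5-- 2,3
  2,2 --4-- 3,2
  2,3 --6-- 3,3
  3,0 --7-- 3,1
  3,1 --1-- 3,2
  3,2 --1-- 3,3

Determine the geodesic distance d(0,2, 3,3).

Shortest path: 0,2 → 1,2 → 1,1 → 2,1 → 3,1 → 3,2 → 3,3, total weight = 16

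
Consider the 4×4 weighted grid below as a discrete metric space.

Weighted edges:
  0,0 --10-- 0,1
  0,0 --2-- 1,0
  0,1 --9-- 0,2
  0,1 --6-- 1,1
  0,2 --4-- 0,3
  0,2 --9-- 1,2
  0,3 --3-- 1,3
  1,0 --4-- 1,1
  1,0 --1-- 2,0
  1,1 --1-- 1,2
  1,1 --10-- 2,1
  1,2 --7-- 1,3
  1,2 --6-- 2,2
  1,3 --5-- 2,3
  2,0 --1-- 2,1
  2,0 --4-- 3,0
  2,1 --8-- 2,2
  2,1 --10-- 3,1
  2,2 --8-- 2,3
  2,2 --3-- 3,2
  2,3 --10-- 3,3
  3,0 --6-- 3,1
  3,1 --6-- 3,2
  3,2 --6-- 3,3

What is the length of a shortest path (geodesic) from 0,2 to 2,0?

Shortest path: 0,2 → 1,2 → 1,1 → 1,0 → 2,0, total weight = 15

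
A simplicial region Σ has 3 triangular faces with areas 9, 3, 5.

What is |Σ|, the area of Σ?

9 + 3 + 5 = 17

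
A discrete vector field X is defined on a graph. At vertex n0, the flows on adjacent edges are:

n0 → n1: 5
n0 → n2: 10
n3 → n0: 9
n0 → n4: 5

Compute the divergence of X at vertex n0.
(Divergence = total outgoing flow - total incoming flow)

Divergence = sum of outgoing flows = 5 + 10 + (-9) + 5 = 11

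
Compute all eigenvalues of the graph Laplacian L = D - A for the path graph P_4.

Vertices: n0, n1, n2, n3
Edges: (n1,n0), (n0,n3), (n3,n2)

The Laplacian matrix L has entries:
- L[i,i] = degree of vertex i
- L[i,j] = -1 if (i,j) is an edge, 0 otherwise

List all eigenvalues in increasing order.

The path graph P_n has Laplacian eigenvalues λ_k = 2 − 2cos(kπ/n), k = 0, 1, …, n−1. Here n = 4:
k=0: 2 − 2cos(0) = 0.0; k=1: 2 − 2cos(π/4) = 0.5858; k=2: 2 − 2cos(π/2) = 2.0; k=3: 2 − 2cos(3π/4) = 3.4142.
Laplacian eigenvalues (increasing order): [0.0, 0.5858, 2.0, 3.4142]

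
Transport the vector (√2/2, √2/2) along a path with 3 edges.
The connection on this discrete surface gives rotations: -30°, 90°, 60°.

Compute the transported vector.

Total rotation: (-30°) + 90° + 60° = 120°. Final vector: (-0.9659, 0.2588)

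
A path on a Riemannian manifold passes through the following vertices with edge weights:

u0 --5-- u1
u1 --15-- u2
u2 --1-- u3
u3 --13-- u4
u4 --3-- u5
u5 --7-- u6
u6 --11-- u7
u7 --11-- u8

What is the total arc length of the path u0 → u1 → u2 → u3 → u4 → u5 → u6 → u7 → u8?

Arc length = 5 + 15 + 1 + 13 + 3 + 7 + 11 + 11 = 66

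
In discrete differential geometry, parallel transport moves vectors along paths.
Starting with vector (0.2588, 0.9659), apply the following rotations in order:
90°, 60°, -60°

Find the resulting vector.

Total rotation: 90° + 60° + (-60°) = 90°. Final vector: (-0.9659, 0.2588)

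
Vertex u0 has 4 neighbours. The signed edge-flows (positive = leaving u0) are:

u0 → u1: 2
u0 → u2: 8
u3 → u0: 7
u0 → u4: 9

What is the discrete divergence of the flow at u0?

Divergence = sum of outgoing flows = 2 + 8 + (-7) + 9 = 12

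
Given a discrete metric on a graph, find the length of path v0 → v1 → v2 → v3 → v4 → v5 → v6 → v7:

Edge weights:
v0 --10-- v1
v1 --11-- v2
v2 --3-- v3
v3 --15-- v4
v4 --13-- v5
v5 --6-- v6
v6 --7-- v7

Arc length = 10 + 11 + 3 + 15 + 13 + 6 + 7 = 65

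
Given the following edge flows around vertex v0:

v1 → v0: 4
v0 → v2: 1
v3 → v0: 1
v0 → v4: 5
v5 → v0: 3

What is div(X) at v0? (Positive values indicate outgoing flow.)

Divergence = sum of outgoing flows = (-4) + 1 + (-1) + 5 + (-3) = -2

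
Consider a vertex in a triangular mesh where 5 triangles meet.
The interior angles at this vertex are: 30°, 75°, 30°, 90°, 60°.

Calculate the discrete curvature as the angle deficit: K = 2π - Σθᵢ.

Sum of angles = 285°. K = 360° - 285° = 75°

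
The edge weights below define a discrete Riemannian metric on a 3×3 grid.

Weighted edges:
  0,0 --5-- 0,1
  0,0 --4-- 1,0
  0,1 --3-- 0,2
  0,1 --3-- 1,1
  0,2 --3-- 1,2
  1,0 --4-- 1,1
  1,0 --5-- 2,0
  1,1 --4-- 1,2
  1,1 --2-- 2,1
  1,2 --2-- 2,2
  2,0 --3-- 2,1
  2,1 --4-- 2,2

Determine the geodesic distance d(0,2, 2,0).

Shortest path: 0,2 → 0,1 → 1,1 → 2,1 → 2,0, total weight = 11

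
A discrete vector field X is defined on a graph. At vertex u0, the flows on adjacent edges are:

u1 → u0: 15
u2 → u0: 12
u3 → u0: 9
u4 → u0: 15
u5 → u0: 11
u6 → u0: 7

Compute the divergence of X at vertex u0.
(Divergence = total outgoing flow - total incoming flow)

Divergence = sum of outgoing flows = (-15) + (-12) + (-9) + (-15) + (-11) + (-7) = -69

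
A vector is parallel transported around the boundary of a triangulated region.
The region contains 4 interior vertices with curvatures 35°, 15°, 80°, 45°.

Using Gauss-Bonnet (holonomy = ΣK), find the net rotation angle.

Holonomy = total enclosed curvature = 35° + 15° + 80° + 45° = 175°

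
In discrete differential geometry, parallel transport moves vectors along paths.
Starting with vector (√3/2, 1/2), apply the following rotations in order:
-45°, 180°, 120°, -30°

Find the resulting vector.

Total rotation: (-45°) + 180° + 120° + (-30°) = 225° ≡ -135° (mod 360°). Final vector: (-0.2588, -0.9659)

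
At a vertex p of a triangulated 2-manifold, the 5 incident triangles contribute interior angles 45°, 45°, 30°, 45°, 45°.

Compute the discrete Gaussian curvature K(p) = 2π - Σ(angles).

Sum of angles = 210°. K = 360° - 210° = 150°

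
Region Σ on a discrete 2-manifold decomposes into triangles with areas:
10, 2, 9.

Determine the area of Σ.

10 + 2 + 9 = 21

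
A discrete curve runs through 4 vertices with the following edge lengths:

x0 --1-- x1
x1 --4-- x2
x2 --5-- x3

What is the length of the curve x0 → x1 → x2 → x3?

Arc length = 1 + 4 + 5 = 10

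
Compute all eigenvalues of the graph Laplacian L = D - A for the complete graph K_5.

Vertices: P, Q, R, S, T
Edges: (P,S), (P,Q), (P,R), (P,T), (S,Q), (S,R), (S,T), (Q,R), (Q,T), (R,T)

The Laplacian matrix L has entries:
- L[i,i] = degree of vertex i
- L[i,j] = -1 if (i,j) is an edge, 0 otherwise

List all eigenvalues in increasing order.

For the complete graph K_n, L = nI − J (J = all-ones matrix). J has eigenvalues n (once, eigenvector 𝟙) and 0 (multiplicity n−1), so L has eigenvalues 0 (once) and n (multiplicity n−1). Here n = 5: eigenvalue 0 once and 5 with multiplicity 4.
Laplacian eigenvalues (increasing order): [0.0, 5.0, 5.0, 5.0, 5.0]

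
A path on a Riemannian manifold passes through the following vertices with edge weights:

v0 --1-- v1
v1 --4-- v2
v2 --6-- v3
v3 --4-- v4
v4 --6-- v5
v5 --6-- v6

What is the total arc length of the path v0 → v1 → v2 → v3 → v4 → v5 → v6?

Arc length = 1 + 4 + 6 + 4 + 6 + 6 = 27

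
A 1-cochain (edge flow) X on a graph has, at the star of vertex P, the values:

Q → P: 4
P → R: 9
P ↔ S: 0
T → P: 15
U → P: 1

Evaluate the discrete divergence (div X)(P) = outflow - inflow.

Divergence = sum of outgoing flows = (-4) + 9 + 0 + (-15) + (-1) = -11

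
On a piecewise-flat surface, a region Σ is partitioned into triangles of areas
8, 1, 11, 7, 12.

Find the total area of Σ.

8 + 1 + 11 + 7 + 12 = 39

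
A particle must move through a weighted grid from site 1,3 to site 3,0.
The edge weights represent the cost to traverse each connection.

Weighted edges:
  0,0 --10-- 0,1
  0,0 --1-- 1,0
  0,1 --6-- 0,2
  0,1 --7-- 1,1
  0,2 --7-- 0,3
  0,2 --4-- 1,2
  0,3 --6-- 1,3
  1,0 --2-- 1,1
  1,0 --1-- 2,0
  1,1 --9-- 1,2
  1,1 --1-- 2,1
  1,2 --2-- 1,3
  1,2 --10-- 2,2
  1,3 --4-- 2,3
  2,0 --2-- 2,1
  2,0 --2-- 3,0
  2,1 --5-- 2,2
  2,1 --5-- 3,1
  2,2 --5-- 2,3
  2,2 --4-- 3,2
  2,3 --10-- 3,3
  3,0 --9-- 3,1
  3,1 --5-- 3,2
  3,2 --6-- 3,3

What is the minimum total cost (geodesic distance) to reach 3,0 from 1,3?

Shortest path: 1,3 → 1,2 → 1,1 → 2,1 → 2,0 → 3,0, total weight = 16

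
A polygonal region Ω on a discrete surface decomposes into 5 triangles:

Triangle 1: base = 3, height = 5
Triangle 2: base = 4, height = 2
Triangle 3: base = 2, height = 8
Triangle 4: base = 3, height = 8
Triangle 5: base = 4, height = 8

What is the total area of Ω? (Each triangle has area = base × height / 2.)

(1/2)×3×5 + (1/2)×4×2 + (1/2)×2×8 + (1/2)×3×8 + (1/2)×4×8 = 47.5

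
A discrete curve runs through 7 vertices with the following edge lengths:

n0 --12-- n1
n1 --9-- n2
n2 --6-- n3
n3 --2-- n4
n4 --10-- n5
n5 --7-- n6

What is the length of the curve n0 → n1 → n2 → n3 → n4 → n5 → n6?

Arc length = 12 + 9 + 6 + 2 + 10 + 7 = 46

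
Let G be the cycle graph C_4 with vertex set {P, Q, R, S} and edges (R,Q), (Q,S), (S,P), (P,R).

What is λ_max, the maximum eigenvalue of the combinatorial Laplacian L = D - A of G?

The cycle graph C_n has Laplacian eigenvalues λ_k = 2 − 2cos(2πk/n), k = 0, 1, …, n−1. Here n = 4:
k=0: 2 − 2cos(0) = 0.0; k=1: 2 − 2cos(π/2) = 2.0; k=2: 2 − 2cos(π) = 4.0; k=3: 2 − 2cos(3π/2) = 2.0.
Laplacian eigenvalues: [0.0, 2.0, 2.0, 4.0]. Largest eigenvalue (spectral radius) = 4.0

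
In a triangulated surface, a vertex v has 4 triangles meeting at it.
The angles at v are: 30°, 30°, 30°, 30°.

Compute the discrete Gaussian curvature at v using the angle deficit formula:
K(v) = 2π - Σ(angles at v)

Sum of angles = 120°. K = 360° - 120° = 240° = 4π/3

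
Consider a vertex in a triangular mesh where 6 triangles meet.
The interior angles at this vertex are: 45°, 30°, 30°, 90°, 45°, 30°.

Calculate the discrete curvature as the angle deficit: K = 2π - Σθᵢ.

Sum of angles = 270°. K = 360° - 270° = 90°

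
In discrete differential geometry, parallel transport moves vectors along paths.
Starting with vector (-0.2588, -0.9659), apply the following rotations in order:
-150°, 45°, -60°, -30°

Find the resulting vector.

Total rotation: (-150°) + 45° + (-60°) + (-30°) = -195° ≡ 165° (mod 360°). Final vector: (0.5000, 0.8660)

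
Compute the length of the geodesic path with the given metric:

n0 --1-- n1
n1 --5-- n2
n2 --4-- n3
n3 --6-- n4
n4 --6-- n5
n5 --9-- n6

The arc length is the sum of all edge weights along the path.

Arc length = 1 + 5 + 4 + 6 + 6 + 9 = 31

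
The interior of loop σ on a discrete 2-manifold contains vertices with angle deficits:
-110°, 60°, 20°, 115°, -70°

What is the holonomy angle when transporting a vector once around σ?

Holonomy = total enclosed curvature = (-110°) + 60° + 20° + 115° + (-70°) = 15°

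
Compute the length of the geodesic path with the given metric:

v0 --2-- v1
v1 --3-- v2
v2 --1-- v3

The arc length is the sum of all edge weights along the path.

Arc length = 2 + 3 + 1 = 6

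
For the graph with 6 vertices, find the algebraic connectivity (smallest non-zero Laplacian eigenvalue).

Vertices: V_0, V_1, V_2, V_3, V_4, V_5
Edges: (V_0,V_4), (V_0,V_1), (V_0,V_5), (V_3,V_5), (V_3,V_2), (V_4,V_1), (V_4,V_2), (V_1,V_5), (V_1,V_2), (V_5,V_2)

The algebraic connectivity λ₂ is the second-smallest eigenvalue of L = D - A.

Degrees: deg(V_0) = 3, deg(V_1) = 4, deg(V_2) = 4, deg(V_3) = 2, deg(V_4) = 3, deg(V_5) = 4.
L = D − A with rows/columns ordered (V_0, V_1, V_2, V_3, V_4, V_5):
  [ 3, -1,  0,  0, -1, -1]
  [-1,  4, -1,  0, -1, -1]
  [ 0, -1,  4, -1, -1, -1]
  [ 0,  0, -1,  2,  0, -1]
  [-1, -1, -1,  0,  3,  0]
  [-1, -1, -1, -1,  0,  4]
Characteristic polynomial: det(λI − L) = λ(λ² − 7λ + 9)(λ² − 9λ + 19)(λ − 4).
Roots: λ = 0; (λ² − 7λ + 9) = 0 ⇒ λ = (7 ± √13)/2 ≈ 1.6972, 5.3028; (λ² − 9λ + 19) = 0 ⇒ λ = (9 ± √5)/2 ≈ 3.382, 5.618; (λ − 4) = 0 ⇒ λ = 4.
(Check: the roots sum (with multiplicity) to 20, matching trace L = Σdeg = 2·10 = 20.)
Laplacian eigenvalues: [0.0, 1.6972, 3.382, 4.0, 5.3028, 5.618]. Algebraic connectivity (smallest non-zero eigenvalue) = 1.6972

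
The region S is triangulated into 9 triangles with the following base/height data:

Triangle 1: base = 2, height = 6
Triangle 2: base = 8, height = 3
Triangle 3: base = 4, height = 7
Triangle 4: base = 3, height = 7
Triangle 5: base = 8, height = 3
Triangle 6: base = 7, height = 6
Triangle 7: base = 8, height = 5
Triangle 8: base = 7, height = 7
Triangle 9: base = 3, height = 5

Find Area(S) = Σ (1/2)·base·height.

(1/2)×2×6 + (1/2)×8×3 + (1/2)×4×7 + (1/2)×3×7 + (1/2)×8×3 + (1/2)×7×6 + (1/2)×8×5 + (1/2)×7×7 + (1/2)×3×5 = 127.5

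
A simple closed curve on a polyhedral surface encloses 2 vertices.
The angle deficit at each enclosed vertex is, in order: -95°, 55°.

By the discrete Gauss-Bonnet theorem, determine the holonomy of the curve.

Holonomy = total enclosed curvature = (-95°) + 55° = -40°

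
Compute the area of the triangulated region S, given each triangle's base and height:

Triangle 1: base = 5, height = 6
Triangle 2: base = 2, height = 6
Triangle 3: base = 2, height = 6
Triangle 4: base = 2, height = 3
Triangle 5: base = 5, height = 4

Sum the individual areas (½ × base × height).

(1/2)×5×6 + (1/2)×2×6 + (1/2)×2×6 + (1/2)×2×3 + (1/2)×5×4 = 40.0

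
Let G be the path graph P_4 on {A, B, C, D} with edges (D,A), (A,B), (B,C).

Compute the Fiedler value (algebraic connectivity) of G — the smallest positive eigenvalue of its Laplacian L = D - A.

The path graph P_n has Laplacian eigenvalues λ_k = 2 − 2cos(kπ/n), k = 0, 1, …, n−1. Here n = 4:
k=0: 2 − 2cos(0) = 0.0; k=1: 2 − 2cos(π/4) = 0.5858; k=2: 2 − 2cos(π/2) = 2.0; k=3: 2 − 2cos(3π/4) = 3.4142.
Laplacian eigenvalues: [0.0, 0.5858, 2.0, 3.4142]. Algebraic connectivity (smallest non-zero eigenvalue) = 0.5858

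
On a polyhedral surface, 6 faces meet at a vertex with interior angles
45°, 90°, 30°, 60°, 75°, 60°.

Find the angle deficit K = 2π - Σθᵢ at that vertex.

Sum of angles = 360°. K = 360° - 360° = 0°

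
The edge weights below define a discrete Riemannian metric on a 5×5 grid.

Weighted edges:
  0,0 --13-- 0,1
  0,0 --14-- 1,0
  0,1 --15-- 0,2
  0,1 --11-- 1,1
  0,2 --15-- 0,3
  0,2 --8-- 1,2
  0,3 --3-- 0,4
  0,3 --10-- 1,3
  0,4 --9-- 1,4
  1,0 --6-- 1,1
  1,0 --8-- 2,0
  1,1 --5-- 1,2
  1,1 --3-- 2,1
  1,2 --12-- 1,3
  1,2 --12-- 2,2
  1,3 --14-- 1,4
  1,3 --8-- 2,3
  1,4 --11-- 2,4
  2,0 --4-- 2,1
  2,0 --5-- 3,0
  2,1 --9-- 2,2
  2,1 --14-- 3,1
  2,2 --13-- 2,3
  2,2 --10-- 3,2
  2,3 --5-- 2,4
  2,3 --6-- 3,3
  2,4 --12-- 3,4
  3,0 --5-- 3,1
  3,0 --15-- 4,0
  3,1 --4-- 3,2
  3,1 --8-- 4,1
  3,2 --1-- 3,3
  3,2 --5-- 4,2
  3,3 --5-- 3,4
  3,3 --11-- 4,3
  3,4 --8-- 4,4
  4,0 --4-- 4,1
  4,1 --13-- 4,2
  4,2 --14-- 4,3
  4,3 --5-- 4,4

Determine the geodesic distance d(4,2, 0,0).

Shortest path: 4,2 → 3,2 → 3,1 → 3,0 → 2,0 → 1,0 → 0,0, total weight = 41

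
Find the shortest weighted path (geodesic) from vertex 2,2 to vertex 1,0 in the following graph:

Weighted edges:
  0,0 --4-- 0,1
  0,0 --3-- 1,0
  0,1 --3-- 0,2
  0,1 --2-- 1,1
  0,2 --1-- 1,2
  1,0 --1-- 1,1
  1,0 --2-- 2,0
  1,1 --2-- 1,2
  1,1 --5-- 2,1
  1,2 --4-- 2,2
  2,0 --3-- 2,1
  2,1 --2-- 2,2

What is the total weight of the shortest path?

Shortest path: 2,2 → 2,1 → 2,0 → 1,0, total weight = 7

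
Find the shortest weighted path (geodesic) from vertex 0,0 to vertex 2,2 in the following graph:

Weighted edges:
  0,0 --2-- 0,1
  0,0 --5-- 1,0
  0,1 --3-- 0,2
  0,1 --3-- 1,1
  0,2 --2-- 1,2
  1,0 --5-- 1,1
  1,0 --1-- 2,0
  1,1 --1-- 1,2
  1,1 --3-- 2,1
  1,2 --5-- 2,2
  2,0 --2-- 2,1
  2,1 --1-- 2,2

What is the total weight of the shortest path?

Shortest path: 0,0 → 0,1 → 1,1 → 2,1 → 2,2, total weight = 9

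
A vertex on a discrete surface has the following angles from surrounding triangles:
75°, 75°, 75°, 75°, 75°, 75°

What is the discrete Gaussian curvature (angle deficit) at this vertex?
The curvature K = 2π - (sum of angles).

Sum of angles = 450°. K = 360° - 450° = -90°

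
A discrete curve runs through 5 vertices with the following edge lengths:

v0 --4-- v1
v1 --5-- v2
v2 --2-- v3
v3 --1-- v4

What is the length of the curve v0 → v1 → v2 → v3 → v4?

Arc length = 4 + 5 + 2 + 1 = 12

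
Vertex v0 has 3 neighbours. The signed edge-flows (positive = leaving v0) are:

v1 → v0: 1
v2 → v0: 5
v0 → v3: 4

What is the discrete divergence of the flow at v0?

Divergence = sum of outgoing flows = (-1) + (-5) + 4 = -2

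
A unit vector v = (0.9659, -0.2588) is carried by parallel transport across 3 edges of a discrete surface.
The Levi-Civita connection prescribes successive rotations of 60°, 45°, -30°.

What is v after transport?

Total rotation: 60° + 45° + (-30°) = 75°. Final vector: (0.5000, 0.8660)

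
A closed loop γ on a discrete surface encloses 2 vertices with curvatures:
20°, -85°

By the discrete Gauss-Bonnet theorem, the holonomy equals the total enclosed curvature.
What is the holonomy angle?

Holonomy = total enclosed curvature = 20° + (-85°) = -65°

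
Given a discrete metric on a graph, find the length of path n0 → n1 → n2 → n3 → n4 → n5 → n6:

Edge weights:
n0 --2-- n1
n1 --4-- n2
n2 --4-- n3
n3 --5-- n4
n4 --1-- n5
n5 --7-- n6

Arc length = 2 + 4 + 4 + 5 + 1 + 7 = 23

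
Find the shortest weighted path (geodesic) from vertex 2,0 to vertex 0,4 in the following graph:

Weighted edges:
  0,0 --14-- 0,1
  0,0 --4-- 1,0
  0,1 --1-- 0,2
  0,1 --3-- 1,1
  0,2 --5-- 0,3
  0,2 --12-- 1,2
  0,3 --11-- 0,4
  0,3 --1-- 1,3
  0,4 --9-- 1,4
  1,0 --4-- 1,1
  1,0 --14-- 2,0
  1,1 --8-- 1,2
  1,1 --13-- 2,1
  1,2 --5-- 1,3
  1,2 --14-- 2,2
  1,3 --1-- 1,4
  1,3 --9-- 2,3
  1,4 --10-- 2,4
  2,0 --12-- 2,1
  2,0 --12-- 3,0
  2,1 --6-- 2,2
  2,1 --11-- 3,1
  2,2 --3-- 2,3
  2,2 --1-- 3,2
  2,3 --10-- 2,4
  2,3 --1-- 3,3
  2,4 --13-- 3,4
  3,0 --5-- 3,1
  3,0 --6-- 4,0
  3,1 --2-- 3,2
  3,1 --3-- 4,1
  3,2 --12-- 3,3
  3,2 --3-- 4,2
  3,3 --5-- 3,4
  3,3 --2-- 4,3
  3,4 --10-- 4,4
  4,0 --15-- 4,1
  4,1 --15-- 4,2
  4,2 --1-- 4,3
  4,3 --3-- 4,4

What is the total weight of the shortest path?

Shortest path: 2,0 → 1,0 → 1,1 → 0,1 → 0,2 → 0,3 → 0,4, total weight = 38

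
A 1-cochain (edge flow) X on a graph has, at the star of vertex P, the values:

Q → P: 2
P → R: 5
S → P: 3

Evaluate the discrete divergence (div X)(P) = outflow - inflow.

Divergence = sum of outgoing flows = (-2) + 5 + (-3) = 0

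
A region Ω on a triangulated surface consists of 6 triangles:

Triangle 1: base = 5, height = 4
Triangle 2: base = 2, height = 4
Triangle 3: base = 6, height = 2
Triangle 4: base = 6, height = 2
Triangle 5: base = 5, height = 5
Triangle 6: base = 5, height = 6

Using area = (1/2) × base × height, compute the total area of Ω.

(1/2)×5×4 + (1/2)×2×4 + (1/2)×6×2 + (1/2)×6×2 + (1/2)×5×5 + (1/2)×5×6 = 53.5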